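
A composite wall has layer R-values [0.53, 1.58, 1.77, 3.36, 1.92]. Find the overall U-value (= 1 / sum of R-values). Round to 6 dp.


R_total = 0.53 + 1.58 + 1.77 + 3.36 + 1.92 = 9.16
U = 1/9.16 = 0.109170

0.109170


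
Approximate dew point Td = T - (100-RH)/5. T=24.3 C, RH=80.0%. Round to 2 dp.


Td = 24.3 - (100-80.0)/5 = 20.30 C

20.30 C


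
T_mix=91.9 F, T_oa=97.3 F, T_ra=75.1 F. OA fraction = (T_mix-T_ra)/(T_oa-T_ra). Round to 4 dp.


frac = (91.9 - 75.1) / (97.3 - 75.1) = 0.7568

0.7568


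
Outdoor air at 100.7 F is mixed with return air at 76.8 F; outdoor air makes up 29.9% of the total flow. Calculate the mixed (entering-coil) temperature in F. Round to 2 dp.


T_mix = 76.8 + (29.9/100)*(100.7-76.8) = 83.95 F

83.95 F


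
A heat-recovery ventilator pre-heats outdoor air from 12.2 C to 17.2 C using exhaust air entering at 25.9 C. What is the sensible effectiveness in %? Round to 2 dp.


eff = (17.2-12.2)/(25.9-12.2)*100 = 36.50 %

36.50 %


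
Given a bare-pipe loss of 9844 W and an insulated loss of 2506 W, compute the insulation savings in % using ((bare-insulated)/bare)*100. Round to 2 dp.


Savings = ((9844-2506)/9844)*100 = 74.54 %

74.54 %


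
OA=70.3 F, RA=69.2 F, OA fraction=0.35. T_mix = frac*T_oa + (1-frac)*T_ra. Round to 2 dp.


T_mix = 0.35*70.3 + 0.65*69.2 = 69.59 F

69.59 F


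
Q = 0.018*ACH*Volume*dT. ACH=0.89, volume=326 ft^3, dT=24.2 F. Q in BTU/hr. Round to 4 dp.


Q = 0.018 * 0.89 * 326 * 24.2 = 126.3850 BTU/hr

126.3850 BTU/hr


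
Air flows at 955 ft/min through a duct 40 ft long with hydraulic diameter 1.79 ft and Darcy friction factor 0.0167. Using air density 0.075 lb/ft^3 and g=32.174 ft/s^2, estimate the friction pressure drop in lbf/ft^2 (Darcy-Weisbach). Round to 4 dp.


v_fps = 955/60 = 15.9167 ft/s
dp = 0.0167*(40/1.79)*0.075*15.9167^2/(2*32.174) = 0.1102 lbf/ft^2

0.1102 lbf/ft^2


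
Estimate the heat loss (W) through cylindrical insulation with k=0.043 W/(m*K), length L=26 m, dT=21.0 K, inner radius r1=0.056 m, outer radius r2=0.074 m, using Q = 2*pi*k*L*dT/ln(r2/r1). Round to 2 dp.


Q = 2*pi*0.043*26*21.0/ln(0.074/0.056) = 529.28 W

529.28 W


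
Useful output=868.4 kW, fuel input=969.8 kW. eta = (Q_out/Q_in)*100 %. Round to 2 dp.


eta = (868.4/969.8)*100 = 89.54 %

89.54 %


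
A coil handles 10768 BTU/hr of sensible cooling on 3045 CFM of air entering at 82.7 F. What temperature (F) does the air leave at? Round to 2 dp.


dT = 10768/(1.08*3045) = 3.2743
T_leave = 82.7 - 3.2743 = 79.43 F

79.43 F


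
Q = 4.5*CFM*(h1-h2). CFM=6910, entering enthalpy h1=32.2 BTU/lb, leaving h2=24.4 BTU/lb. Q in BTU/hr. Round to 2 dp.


Q = 4.5 * 6910 * (32.2 - 24.4) = 242541.00 BTU/hr

242541.00 BTU/hr


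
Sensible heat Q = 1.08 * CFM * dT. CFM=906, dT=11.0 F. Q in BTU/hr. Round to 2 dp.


Q = 1.08 * 906 * 11.0 = 10763.28 BTU/hr

10763.28 BTU/hr


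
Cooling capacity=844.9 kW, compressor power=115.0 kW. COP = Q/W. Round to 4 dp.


COP = 844.9 / 115.0 = 7.3470

7.3470


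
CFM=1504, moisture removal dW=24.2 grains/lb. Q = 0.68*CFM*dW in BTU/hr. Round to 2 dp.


Q = 0.68 * 1504 * 24.2 = 24749.82 BTU/hr

24749.82 BTU/hr


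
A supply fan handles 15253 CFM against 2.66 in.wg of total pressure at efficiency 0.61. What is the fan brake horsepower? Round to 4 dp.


BHP = 15253 * 2.66 / (6356 * 0.61) = 10.4646 hp

10.4646 hp


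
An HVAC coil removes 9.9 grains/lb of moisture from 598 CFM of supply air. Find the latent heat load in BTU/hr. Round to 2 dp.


Q = 0.68 * 598 * 9.9 = 4025.74 BTU/hr

4025.74 BTU/hr


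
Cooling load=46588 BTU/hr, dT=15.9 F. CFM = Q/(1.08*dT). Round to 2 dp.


CFM = 46588 / (1.08 * 15.9) = 2713.02

2713.02 CFM


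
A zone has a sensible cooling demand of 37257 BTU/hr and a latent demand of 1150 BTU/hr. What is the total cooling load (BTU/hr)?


Qt = 37257 + 1150 = 38407 BTU/hr

38407 BTU/hr


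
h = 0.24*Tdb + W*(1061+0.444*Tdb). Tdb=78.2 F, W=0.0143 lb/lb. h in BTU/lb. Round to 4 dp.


h = 0.24*78.2 + 0.0143*(1061+0.444*78.2) = 34.4368 BTU/lb

34.4368 BTU/lb


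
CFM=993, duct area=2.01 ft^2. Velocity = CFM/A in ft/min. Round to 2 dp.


V = 993 / 2.01 = 494.03 ft/min

494.03 ft/min


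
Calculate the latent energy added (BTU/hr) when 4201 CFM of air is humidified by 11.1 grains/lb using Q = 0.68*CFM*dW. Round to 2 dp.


Q = 0.68 * 4201 * 11.1 = 31709.15 BTU/hr

31709.15 BTU/hr


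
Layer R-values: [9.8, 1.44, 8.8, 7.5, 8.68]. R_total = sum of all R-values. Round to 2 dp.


R_total = 9.8 + 1.44 + 8.8 + 7.5 + 8.68 = 36.22

36.22


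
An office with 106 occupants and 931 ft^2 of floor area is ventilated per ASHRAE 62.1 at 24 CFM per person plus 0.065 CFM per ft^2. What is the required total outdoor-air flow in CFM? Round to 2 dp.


Total = 106*24 + 931*0.065 = 2604.52 CFM

2604.52 CFM


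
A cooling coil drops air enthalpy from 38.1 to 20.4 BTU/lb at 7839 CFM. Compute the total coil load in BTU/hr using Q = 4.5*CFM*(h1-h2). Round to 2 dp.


Q = 4.5 * 7839 * (38.1 - 20.4) = 624376.35 BTU/hr

624376.35 BTU/hr


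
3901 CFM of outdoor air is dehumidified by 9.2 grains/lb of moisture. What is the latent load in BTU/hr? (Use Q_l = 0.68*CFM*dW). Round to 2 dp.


Q = 0.68 * 3901 * 9.2 = 24404.66 BTU/hr

24404.66 BTU/hr


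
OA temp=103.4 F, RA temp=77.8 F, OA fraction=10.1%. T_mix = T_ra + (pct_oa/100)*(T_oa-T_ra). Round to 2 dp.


T_mix = 77.8 + (10.1/100)*(103.4-77.8) = 80.39 F

80.39 F


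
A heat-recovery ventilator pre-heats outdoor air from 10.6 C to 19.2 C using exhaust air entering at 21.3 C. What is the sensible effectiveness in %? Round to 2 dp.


eff = (19.2-10.6)/(21.3-10.6)*100 = 80.37 %

80.37 %


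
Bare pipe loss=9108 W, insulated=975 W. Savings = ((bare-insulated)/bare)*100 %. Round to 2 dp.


Savings = ((9108-975)/9108)*100 = 89.30 %

89.30 %


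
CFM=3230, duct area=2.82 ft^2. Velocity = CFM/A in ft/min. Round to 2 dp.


V = 3230 / 2.82 = 1145.39 ft/min

1145.39 ft/min


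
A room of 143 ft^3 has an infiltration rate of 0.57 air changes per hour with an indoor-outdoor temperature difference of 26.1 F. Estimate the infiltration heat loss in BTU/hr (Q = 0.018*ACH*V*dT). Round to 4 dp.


Q = 0.018 * 0.57 * 143 * 26.1 = 38.2934 BTU/hr

38.2934 BTU/hr


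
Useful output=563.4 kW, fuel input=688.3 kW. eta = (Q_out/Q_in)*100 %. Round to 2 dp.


eta = (563.4/688.3)*100 = 81.85 %

81.85 %


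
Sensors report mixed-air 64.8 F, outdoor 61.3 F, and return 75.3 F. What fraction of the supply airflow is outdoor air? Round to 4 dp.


frac = (64.8 - 75.3) / (61.3 - 75.3) = 0.7500

0.7500


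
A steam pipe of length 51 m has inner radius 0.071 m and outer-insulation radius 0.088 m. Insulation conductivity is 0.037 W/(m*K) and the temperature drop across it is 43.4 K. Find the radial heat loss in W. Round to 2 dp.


Q = 2*pi*0.037*51*43.4/ln(0.088/0.071) = 2397.16 W

2397.16 W


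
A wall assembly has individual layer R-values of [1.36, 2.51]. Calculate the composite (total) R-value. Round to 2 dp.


R_total = 1.36 + 2.51 = 3.87

3.87


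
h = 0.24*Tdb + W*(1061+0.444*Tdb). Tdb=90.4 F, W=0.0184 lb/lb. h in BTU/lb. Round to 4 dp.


h = 0.24*90.4 + 0.0184*(1061+0.444*90.4) = 41.9569 BTU/lb

41.9569 BTU/lb


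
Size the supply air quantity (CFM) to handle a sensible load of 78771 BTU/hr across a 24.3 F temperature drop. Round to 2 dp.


CFM = 78771 / (1.08 * 24.3) = 3001.49

3001.49 CFM


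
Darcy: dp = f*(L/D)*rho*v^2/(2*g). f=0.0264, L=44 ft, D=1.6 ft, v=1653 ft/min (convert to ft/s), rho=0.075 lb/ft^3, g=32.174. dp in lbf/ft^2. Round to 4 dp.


v_fps = 1653/60 = 27.55 ft/s
dp = 0.0264*(44/1.6)*0.075*27.55^2/(2*32.174) = 0.6423 lbf/ft^2

0.6423 lbf/ft^2


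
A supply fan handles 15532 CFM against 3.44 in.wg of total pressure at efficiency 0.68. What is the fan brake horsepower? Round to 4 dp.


BHP = 15532 * 3.44 / (6356 * 0.68) = 12.3621 hp

12.3621 hp


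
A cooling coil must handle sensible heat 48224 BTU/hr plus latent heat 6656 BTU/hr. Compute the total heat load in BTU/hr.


Qt = 48224 + 6656 = 54880 BTU/hr

54880 BTU/hr


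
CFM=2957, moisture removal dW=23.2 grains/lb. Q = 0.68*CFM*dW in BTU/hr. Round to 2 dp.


Q = 0.68 * 2957 * 23.2 = 46649.63 BTU/hr

46649.63 BTU/hr


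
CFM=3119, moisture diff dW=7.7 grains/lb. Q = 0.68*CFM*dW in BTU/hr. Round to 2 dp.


Q = 0.68 * 3119 * 7.7 = 16331.08 BTU/hr

16331.08 BTU/hr


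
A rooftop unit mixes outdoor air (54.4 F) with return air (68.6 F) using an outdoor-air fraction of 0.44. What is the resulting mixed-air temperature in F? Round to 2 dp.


T_mix = 0.44*54.4 + 0.56*68.6 = 62.35 F

62.35 F


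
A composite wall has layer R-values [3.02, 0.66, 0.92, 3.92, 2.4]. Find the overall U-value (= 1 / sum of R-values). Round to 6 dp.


R_total = 3.02 + 0.66 + 0.92 + 3.92 + 2.4 = 10.92
U = 1/10.92 = 0.091575

0.091575


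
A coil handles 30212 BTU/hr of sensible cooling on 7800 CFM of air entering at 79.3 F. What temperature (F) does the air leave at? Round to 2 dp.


dT = 30212/(1.08*7800) = 3.5864
T_leave = 79.3 - 3.5864 = 75.71 F

75.71 F


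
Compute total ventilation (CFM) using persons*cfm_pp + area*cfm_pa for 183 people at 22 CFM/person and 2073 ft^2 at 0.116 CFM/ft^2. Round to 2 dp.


Total = 183*22 + 2073*0.116 = 4266.47 CFM

4266.47 CFM


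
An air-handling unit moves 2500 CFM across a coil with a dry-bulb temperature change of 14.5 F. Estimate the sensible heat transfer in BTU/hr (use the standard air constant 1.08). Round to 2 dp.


Q = 1.08 * 2500 * 14.5 = 39150.00 BTU/hr

39150.00 BTU/hr


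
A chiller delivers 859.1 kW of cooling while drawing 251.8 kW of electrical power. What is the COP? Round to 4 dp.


COP = 859.1 / 251.8 = 3.4118

3.4118


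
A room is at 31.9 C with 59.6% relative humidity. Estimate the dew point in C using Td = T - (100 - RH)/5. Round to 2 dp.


Td = 31.9 - (100-59.6)/5 = 23.82 C

23.82 C


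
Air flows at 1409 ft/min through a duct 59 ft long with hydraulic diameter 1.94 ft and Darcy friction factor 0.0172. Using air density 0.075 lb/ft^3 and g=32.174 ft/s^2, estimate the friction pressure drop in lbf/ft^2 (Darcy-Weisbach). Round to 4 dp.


v_fps = 1409/60 = 23.4833 ft/s
dp = 0.0172*(59/1.94)*0.075*23.4833^2/(2*32.174) = 0.3362 lbf/ft^2

0.3362 lbf/ft^2


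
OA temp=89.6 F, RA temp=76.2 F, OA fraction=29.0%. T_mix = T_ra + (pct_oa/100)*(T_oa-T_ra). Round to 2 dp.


T_mix = 76.2 + (29.0/100)*(89.6-76.2) = 80.09 F

80.09 F


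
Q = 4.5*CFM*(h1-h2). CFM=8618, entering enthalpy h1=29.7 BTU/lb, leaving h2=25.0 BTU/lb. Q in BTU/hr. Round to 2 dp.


Q = 4.5 * 8618 * (29.7 - 25.0) = 182270.70 BTU/hr

182270.70 BTU/hr


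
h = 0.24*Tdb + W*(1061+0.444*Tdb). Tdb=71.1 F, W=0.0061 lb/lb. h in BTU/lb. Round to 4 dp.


h = 0.24*71.1 + 0.0061*(1061+0.444*71.1) = 23.7287 BTU/lb

23.7287 BTU/lb


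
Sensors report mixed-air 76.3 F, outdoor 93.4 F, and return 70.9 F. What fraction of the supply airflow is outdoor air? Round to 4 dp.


frac = (76.3 - 70.9) / (93.4 - 70.9) = 0.2400

0.2400


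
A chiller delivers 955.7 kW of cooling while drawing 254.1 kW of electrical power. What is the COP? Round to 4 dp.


COP = 955.7 / 254.1 = 3.7611

3.7611


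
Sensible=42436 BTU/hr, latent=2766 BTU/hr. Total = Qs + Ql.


Qt = 42436 + 2766 = 45202 BTU/hr

45202 BTU/hr


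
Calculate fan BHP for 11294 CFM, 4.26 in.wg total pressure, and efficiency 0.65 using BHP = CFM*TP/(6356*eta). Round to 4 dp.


BHP = 11294 * 4.26 / (6356 * 0.65) = 11.6456 hp

11.6456 hp


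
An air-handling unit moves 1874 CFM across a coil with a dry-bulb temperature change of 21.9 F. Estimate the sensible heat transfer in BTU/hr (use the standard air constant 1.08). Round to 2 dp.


Q = 1.08 * 1874 * 21.9 = 44323.85 BTU/hr

44323.85 BTU/hr


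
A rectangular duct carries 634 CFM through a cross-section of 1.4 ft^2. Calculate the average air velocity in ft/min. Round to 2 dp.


V = 634 / 1.4 = 452.86 ft/min

452.86 ft/min


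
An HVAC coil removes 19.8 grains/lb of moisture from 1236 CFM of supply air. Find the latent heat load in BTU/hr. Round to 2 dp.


Q = 0.68 * 1236 * 19.8 = 16641.50 BTU/hr

16641.50 BTU/hr


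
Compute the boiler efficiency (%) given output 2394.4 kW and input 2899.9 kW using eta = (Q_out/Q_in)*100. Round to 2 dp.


eta = (2394.4/2899.9)*100 = 82.57 %

82.57 %


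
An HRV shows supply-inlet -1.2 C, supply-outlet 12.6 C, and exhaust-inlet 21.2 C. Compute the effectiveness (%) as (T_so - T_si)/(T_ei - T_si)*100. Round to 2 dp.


eff = (12.6-(-1.2))/(21.2-(-1.2))*100 = 61.61 %

61.61 %


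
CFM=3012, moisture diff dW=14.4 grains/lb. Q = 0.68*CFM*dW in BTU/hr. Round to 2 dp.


Q = 0.68 * 3012 * 14.4 = 29493.50 BTU/hr

29493.50 BTU/hr


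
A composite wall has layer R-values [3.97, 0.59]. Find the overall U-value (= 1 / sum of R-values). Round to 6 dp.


R_total = 3.97 + 0.59 = 4.56
U = 1/4.56 = 0.219298

0.219298


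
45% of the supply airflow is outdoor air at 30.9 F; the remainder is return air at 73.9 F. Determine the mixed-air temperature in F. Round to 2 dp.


T_mix = 0.45*30.9 + 0.55*73.9 = 54.55 F

54.55 F


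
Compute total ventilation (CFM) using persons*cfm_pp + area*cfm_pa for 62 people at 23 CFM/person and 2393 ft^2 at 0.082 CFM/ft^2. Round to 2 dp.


Total = 62*23 + 2393*0.082 = 1622.23 CFM

1622.23 CFM


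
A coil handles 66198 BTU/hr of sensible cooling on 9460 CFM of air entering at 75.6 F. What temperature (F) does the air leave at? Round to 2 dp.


dT = 66198/(1.08*9460) = 6.4793
T_leave = 75.6 - 6.4793 = 69.12 F

69.12 F


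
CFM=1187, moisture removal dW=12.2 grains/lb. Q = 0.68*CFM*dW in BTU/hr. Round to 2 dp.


Q = 0.68 * 1187 * 12.2 = 9847.35 BTU/hr

9847.35 BTU/hr


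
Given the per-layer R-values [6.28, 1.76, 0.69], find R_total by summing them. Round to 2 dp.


R_total = 6.28 + 1.76 + 0.69 = 8.73

8.73


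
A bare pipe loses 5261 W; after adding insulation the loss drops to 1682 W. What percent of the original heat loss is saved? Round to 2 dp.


Savings = ((5261-1682)/5261)*100 = 68.03 %

68.03 %


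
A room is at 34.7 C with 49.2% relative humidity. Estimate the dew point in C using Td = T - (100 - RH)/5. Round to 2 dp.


Td = 34.7 - (100-49.2)/5 = 24.54 C

24.54 C


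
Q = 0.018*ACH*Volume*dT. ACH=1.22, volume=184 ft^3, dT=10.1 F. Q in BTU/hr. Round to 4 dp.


Q = 0.018 * 1.22 * 184 * 10.1 = 40.8105 BTU/hr

40.8105 BTU/hr


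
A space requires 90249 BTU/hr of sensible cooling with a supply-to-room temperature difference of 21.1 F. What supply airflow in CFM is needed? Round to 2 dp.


CFM = 90249 / (1.08 * 21.1) = 3960.37

3960.37 CFM


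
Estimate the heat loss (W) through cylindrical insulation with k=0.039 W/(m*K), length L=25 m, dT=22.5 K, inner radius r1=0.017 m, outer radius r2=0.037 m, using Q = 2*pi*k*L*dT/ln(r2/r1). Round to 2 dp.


Q = 2*pi*0.039*25*22.5/ln(0.037/0.017) = 177.24 W

177.24 W


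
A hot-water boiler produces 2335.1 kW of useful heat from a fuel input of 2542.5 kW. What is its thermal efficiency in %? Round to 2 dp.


eta = (2335.1/2542.5)*100 = 91.84 %

91.84 %


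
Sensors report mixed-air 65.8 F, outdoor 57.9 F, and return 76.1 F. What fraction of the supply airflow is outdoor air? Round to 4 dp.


frac = (65.8 - 76.1) / (57.9 - 76.1) = 0.5659

0.5659


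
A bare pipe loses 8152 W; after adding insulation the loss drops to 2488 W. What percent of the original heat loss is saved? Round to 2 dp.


Savings = ((8152-2488)/8152)*100 = 69.48 %

69.48 %


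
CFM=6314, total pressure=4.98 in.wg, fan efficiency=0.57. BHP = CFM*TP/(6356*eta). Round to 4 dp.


BHP = 6314 * 4.98 / (6356 * 0.57) = 8.6791 hp

8.6791 hp


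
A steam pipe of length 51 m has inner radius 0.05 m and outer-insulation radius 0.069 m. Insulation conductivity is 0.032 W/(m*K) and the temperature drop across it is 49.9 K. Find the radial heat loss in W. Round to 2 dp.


Q = 2*pi*0.032*51*49.9/ln(0.069/0.05) = 1588.66 W

1588.66 W


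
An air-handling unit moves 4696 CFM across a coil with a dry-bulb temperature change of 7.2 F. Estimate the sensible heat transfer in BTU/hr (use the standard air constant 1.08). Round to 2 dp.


Q = 1.08 * 4696 * 7.2 = 36516.10 BTU/hr

36516.10 BTU/hr


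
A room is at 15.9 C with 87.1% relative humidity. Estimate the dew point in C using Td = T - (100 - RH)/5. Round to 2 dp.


Td = 15.9 - (100-87.1)/5 = 13.32 C

13.32 C


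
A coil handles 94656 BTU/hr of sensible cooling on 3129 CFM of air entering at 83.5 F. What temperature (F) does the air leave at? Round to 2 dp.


dT = 94656/(1.08*3129) = 28.0104
T_leave = 83.5 - 28.0104 = 55.49 F

55.49 F


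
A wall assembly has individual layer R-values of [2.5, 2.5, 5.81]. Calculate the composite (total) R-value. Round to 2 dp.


R_total = 2.5 + 2.5 + 5.81 = 10.81

10.81


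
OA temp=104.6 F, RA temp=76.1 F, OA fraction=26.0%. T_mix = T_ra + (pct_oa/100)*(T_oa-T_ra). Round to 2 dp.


T_mix = 76.1 + (26.0/100)*(104.6-76.1) = 83.51 F

83.51 F


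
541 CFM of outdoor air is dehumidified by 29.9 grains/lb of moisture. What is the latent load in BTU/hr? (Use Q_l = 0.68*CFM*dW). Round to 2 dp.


Q = 0.68 * 541 * 29.9 = 10999.61 BTU/hr

10999.61 BTU/hr


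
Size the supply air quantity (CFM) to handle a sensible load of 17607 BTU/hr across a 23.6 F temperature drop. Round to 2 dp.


CFM = 17607 / (1.08 * 23.6) = 690.80

690.80 CFM


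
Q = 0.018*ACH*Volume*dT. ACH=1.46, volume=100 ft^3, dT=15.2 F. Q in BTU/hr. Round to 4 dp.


Q = 0.018 * 1.46 * 100 * 15.2 = 39.9456 BTU/hr

39.9456 BTU/hr


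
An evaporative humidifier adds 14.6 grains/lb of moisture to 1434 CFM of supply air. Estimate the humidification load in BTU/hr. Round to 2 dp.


Q = 0.68 * 1434 * 14.6 = 14236.75 BTU/hr

14236.75 BTU/hr


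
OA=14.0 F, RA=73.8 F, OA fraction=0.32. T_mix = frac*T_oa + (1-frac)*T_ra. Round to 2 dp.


T_mix = 0.32*14.0 + 0.68*73.8 = 54.66 F

54.66 F


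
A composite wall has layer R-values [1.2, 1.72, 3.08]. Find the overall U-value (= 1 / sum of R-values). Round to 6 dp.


R_total = 1.2 + 1.72 + 3.08 = 6.00
U = 1/6.00 = 0.166667

0.166667


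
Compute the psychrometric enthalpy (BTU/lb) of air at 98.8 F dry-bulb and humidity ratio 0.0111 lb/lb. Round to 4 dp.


h = 0.24*98.8 + 0.0111*(1061+0.444*98.8) = 35.9760 BTU/lb

35.9760 BTU/lb


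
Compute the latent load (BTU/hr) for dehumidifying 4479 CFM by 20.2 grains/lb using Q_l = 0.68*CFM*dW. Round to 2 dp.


Q = 0.68 * 4479 * 20.2 = 61523.54 BTU/hr

61523.54 BTU/hr


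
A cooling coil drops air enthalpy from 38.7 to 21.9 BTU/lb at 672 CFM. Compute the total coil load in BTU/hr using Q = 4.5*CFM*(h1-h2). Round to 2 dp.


Q = 4.5 * 672 * (38.7 - 21.9) = 50803.20 BTU/hr

50803.20 BTU/hr


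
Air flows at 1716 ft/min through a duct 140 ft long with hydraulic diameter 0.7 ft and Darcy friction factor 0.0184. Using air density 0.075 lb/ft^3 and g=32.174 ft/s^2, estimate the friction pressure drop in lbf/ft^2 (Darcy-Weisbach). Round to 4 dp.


v_fps = 1716/60 = 28.6 ft/s
dp = 0.0184*(140/0.7)*0.075*28.6^2/(2*32.174) = 3.5084 lbf/ft^2

3.5084 lbf/ft^2


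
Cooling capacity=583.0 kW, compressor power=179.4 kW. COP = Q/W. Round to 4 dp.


COP = 583.0 / 179.4 = 3.2497

3.2497


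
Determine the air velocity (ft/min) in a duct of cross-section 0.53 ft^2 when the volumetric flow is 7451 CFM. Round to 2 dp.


V = 7451 / 0.53 = 14058.49 ft/min

14058.49 ft/min


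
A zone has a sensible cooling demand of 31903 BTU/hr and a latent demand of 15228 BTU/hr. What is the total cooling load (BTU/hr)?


Qt = 31903 + 15228 = 47131 BTU/hr

47131 BTU/hr


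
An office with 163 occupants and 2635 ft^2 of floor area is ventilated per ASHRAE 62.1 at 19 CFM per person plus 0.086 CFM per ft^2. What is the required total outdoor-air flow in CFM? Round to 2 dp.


Total = 163*19 + 2635*0.086 = 3323.61 CFM

3323.61 CFM


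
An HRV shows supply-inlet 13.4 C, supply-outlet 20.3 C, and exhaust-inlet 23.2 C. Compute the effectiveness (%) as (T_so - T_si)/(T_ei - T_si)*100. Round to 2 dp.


eff = (20.3-13.4)/(23.2-13.4)*100 = 70.41 %

70.41 %


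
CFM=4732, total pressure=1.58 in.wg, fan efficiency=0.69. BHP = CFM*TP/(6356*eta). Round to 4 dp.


BHP = 4732 * 1.58 / (6356 * 0.69) = 1.7048 hp

1.7048 hp


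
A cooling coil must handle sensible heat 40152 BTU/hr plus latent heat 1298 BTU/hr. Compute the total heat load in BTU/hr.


Qt = 40152 + 1298 = 41450 BTU/hr

41450 BTU/hr


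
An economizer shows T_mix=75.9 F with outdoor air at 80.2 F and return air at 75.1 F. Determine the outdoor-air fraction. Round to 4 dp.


frac = (75.9 - 75.1) / (80.2 - 75.1) = 0.1569

0.1569


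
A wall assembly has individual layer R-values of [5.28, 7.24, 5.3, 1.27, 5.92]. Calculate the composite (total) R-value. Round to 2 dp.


R_total = 5.28 + 7.24 + 5.3 + 1.27 + 5.92 = 25.01

25.01


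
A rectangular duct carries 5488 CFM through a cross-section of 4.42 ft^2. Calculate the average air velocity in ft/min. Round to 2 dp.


V = 5488 / 4.42 = 1241.63 ft/min

1241.63 ft/min


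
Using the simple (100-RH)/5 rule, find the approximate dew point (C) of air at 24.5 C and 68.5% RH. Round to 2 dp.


Td = 24.5 - (100-68.5)/5 = 18.20 C

18.20 C


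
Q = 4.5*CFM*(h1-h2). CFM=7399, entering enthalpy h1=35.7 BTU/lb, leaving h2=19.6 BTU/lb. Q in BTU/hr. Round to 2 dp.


Q = 4.5 * 7399 * (35.7 - 19.6) = 536057.55 BTU/hr

536057.55 BTU/hr


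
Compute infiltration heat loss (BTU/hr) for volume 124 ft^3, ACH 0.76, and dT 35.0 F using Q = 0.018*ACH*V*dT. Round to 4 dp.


Q = 0.018 * 0.76 * 124 * 35.0 = 59.3712 BTU/hr

59.3712 BTU/hr


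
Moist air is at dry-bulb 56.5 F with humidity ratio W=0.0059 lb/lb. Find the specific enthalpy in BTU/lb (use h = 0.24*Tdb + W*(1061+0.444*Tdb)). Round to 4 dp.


h = 0.24*56.5 + 0.0059*(1061+0.444*56.5) = 19.9679 BTU/lb

19.9679 BTU/lb


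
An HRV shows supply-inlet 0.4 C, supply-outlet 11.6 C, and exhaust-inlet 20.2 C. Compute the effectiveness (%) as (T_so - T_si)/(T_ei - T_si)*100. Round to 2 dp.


eff = (11.6-0.4)/(20.2-0.4)*100 = 56.57 %

56.57 %


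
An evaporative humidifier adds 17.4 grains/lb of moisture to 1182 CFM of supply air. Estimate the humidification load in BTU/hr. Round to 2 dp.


Q = 0.68 * 1182 * 17.4 = 13985.42 BTU/hr

13985.42 BTU/hr


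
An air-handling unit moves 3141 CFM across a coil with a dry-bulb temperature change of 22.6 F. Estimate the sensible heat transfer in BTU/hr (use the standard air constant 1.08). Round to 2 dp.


Q = 1.08 * 3141 * 22.6 = 76665.53 BTU/hr

76665.53 BTU/hr


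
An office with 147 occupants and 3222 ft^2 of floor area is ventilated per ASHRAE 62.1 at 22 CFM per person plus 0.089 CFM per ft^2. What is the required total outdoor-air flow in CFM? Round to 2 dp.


Total = 147*22 + 3222*0.089 = 3520.76 CFM

3520.76 CFM


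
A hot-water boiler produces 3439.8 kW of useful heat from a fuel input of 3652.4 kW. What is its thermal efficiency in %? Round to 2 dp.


eta = (3439.8/3652.4)*100 = 94.18 %

94.18 %


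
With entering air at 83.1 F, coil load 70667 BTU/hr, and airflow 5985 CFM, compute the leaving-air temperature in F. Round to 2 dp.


dT = 70667/(1.08*5985) = 10.9327
T_leave = 83.1 - 10.9327 = 72.17 F

72.17 F


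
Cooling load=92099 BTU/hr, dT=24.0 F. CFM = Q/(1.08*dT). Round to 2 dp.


CFM = 92099 / (1.08 * 24.0) = 3553.20

3553.20 CFM


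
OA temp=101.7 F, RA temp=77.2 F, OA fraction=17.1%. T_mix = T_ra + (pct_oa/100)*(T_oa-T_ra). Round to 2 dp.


T_mix = 77.2 + (17.1/100)*(101.7-77.2) = 81.39 F

81.39 F


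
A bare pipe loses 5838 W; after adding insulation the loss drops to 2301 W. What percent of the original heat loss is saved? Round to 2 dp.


Savings = ((5838-2301)/5838)*100 = 60.59 %

60.59 %


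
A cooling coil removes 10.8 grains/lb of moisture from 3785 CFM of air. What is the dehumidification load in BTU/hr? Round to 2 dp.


Q = 0.68 * 3785 * 10.8 = 27797.04 BTU/hr

27797.04 BTU/hr


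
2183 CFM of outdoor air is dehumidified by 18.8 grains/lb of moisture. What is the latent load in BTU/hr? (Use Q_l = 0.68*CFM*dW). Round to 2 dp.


Q = 0.68 * 2183 * 18.8 = 27907.47 BTU/hr

27907.47 BTU/hr


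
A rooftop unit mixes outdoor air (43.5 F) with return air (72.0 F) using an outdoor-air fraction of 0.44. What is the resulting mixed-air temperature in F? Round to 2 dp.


T_mix = 0.44*43.5 + 0.56*72.0 = 59.46 F

59.46 F


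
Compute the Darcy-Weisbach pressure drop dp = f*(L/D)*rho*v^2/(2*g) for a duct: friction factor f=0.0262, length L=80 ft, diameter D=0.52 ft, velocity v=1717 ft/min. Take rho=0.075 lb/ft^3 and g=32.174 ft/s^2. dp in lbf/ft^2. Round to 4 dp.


v_fps = 1717/60 = 28.6167 ft/s
dp = 0.0262*(80/0.52)*0.075*28.6167^2/(2*32.174) = 3.8473 lbf/ft^2

3.8473 lbf/ft^2


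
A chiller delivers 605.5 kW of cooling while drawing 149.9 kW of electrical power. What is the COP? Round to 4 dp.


COP = 605.5 / 149.9 = 4.0394

4.0394


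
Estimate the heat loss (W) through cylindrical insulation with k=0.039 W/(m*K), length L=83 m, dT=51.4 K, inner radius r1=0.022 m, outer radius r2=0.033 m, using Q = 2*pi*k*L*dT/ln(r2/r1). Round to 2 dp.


Q = 2*pi*0.039*83*51.4/ln(0.033/0.022) = 2578.29 W

2578.29 W


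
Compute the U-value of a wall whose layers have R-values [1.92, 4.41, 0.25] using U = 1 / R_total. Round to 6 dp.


R_total = 1.92 + 4.41 + 0.25 = 6.58
U = 1/6.58 = 0.151976

0.151976


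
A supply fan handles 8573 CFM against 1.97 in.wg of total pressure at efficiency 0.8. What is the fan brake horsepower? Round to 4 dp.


BHP = 8573 * 1.97 / (6356 * 0.8) = 3.3214 hp

3.3214 hp


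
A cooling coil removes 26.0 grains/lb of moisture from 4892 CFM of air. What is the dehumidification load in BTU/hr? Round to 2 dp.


Q = 0.68 * 4892 * 26.0 = 86490.56 BTU/hr

86490.56 BTU/hr


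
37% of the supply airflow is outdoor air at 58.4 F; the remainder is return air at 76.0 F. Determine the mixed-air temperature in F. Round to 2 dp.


T_mix = 0.37*58.4 + 0.63*76.0 = 69.49 F

69.49 F


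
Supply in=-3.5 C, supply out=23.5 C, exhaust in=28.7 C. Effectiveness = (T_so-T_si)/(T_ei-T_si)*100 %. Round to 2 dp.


eff = (23.5-(-3.5))/(28.7-(-3.5))*100 = 83.85 %

83.85 %


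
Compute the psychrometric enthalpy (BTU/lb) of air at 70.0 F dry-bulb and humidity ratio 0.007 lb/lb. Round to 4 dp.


h = 0.24*70.0 + 0.007*(1061+0.444*70.0) = 24.4446 BTU/lb

24.4446 BTU/lb


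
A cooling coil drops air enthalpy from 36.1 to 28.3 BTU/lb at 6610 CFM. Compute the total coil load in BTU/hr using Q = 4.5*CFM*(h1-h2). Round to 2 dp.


Q = 4.5 * 6610 * (36.1 - 28.3) = 232011.00 BTU/hr

232011.00 BTU/hr


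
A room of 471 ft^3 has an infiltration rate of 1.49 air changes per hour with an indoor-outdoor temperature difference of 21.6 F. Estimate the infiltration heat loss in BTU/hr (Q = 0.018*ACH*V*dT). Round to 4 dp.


Q = 0.018 * 1.49 * 471 * 21.6 = 272.8560 BTU/hr

272.8560 BTU/hr


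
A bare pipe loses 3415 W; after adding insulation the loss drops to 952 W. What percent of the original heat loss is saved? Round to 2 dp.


Savings = ((3415-952)/3415)*100 = 72.12 %

72.12 %


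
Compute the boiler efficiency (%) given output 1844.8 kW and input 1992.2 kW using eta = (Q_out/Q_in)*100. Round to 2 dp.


eta = (1844.8/1992.2)*100 = 92.60 %

92.60 %


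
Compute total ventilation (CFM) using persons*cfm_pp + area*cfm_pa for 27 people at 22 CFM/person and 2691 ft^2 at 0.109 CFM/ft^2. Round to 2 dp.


Total = 27*22 + 2691*0.109 = 887.32 CFM

887.32 CFM


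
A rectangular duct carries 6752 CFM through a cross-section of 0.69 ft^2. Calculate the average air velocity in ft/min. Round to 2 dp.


V = 6752 / 0.69 = 9785.51 ft/min

9785.51 ft/min


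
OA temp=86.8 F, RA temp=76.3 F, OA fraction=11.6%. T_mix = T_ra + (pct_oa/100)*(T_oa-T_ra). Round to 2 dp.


T_mix = 76.3 + (11.6/100)*(86.8-76.3) = 77.52 F

77.52 F


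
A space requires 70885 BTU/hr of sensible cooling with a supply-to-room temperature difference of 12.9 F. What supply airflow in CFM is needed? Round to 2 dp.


CFM = 70885 / (1.08 * 12.9) = 5087.93

5087.93 CFM


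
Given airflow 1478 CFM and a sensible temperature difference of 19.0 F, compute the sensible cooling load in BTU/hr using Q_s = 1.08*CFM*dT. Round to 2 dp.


Q = 1.08 * 1478 * 19.0 = 30328.56 BTU/hr

30328.56 BTU/hr


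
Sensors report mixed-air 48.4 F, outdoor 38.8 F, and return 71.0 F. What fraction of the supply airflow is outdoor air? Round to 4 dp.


frac = (48.4 - 71.0) / (38.8 - 71.0) = 0.7019

0.7019


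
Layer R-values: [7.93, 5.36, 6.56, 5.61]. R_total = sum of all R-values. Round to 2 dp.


R_total = 7.93 + 5.36 + 6.56 + 5.61 = 25.46

25.46


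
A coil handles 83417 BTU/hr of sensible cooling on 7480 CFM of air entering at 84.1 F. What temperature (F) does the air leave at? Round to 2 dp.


dT = 83417/(1.08*7480) = 10.3259
T_leave = 84.1 - 10.3259 = 73.77 F

73.77 F


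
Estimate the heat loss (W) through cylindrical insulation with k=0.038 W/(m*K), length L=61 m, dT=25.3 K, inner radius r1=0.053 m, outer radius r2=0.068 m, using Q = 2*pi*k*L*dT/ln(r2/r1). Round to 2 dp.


Q = 2*pi*0.038*61*25.3/ln(0.068/0.053) = 1478.56 W

1478.56 W


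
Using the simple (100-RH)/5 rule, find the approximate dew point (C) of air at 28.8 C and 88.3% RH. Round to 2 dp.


Td = 28.8 - (100-88.3)/5 = 26.46 C

26.46 C


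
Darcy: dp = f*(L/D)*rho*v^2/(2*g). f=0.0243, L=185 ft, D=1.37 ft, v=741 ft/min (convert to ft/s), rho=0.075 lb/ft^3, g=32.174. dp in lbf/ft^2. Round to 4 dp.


v_fps = 741/60 = 12.35 ft/s
dp = 0.0243*(185/1.37)*0.075*12.35^2/(2*32.174) = 0.5833 lbf/ft^2

0.5833 lbf/ft^2


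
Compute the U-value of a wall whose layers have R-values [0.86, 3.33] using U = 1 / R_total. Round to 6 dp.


R_total = 0.86 + 3.33 = 4.19
U = 1/4.19 = 0.238663

0.238663


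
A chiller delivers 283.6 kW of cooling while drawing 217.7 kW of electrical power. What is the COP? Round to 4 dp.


COP = 283.6 / 217.7 = 1.3027

1.3027


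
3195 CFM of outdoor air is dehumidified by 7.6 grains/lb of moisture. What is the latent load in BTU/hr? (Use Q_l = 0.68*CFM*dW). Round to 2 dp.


Q = 0.68 * 3195 * 7.6 = 16511.76 BTU/hr

16511.76 BTU/hr


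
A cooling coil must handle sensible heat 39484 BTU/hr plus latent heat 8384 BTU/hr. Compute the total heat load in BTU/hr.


Qt = 39484 + 8384 = 47868 BTU/hr

47868 BTU/hr


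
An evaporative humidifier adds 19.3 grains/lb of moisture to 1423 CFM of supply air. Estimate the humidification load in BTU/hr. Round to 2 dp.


Q = 0.68 * 1423 * 19.3 = 18675.45 BTU/hr

18675.45 BTU/hr


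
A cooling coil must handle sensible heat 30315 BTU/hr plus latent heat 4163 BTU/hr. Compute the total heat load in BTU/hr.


Qt = 30315 + 4163 = 34478 BTU/hr

34478 BTU/hr


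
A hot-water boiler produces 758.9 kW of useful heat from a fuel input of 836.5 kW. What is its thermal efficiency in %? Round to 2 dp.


eta = (758.9/836.5)*100 = 90.72 %

90.72 %


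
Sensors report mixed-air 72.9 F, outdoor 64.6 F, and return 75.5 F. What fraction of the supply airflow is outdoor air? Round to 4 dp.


frac = (72.9 - 75.5) / (64.6 - 75.5) = 0.2385

0.2385


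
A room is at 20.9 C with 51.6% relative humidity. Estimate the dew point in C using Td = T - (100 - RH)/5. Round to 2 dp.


Td = 20.9 - (100-51.6)/5 = 11.22 C

11.22 C


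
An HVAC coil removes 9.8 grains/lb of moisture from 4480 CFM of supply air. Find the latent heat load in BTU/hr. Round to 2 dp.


Q = 0.68 * 4480 * 9.8 = 29854.72 BTU/hr

29854.72 BTU/hr


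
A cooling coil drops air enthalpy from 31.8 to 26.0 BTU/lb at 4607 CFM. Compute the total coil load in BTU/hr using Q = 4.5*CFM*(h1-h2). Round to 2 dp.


Q = 4.5 * 4607 * (31.8 - 26.0) = 120242.70 BTU/hr

120242.70 BTU/hr


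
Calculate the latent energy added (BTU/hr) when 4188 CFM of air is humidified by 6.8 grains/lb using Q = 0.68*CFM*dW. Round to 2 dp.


Q = 0.68 * 4188 * 6.8 = 19365.31 BTU/hr

19365.31 BTU/hr


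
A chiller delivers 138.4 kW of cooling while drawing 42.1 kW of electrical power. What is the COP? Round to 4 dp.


COP = 138.4 / 42.1 = 3.2874

3.2874


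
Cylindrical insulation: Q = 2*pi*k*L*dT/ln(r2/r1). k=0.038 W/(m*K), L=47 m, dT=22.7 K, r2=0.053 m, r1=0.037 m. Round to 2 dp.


Q = 2*pi*0.038*47*22.7/ln(0.053/0.037) = 708.83 W

708.83 W


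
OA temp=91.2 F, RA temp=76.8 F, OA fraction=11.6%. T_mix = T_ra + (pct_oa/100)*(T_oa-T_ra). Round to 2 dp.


T_mix = 76.8 + (11.6/100)*(91.2-76.8) = 78.47 F

78.47 F


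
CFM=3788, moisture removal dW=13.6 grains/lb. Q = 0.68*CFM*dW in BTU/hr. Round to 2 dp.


Q = 0.68 * 3788 * 13.6 = 35031.42 BTU/hr

35031.42 BTU/hr


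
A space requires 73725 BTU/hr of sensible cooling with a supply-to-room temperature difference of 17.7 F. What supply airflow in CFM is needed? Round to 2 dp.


CFM = 73725 / (1.08 * 17.7) = 3856.72

3856.72 CFM


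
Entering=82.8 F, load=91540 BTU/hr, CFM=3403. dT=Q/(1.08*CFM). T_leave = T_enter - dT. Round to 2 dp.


dT = 91540/(1.08*3403) = 24.9072
T_leave = 82.8 - 24.9072 = 57.89 F

57.89 F


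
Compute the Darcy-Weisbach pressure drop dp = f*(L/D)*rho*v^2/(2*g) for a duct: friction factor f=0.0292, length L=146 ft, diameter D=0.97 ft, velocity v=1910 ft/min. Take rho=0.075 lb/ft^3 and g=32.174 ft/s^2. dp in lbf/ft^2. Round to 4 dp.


v_fps = 1910/60 = 31.8333 ft/s
dp = 0.0292*(146/0.97)*0.075*31.8333^2/(2*32.174) = 5.1910 lbf/ft^2

5.1910 lbf/ft^2


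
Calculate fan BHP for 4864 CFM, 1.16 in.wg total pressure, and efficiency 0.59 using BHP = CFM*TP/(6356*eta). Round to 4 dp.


BHP = 4864 * 1.16 / (6356 * 0.59) = 1.5046 hp

1.5046 hp


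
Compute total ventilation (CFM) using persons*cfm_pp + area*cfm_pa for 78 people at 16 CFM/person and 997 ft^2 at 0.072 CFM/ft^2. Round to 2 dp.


Total = 78*16 + 997*0.072 = 1319.78 CFM

1319.78 CFM


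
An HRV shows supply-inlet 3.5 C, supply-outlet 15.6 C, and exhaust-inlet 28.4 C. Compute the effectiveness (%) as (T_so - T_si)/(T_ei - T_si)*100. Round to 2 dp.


eff = (15.6-3.5)/(28.4-3.5)*100 = 48.59 %

48.59 %


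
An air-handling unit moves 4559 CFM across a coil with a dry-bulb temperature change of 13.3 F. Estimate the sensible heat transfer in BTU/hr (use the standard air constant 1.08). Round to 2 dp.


Q = 1.08 * 4559 * 13.3 = 65485.48 BTU/hr

65485.48 BTU/hr


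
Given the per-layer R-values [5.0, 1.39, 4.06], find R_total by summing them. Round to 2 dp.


R_total = 5.0 + 1.39 + 4.06 = 10.45

10.45


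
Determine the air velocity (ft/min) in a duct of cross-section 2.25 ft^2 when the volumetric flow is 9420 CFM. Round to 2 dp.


V = 9420 / 2.25 = 4186.67 ft/min

4186.67 ft/min


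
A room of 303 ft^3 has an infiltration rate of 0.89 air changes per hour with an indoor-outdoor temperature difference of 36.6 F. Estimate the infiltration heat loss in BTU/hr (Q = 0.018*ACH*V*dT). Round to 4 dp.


Q = 0.018 * 0.89 * 303 * 36.6 = 177.6586 BTU/hr

177.6586 BTU/hr


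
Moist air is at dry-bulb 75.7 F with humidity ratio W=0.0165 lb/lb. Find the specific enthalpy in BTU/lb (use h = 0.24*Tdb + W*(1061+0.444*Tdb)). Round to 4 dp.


h = 0.24*75.7 + 0.0165*(1061+0.444*75.7) = 36.2291 BTU/lb

36.2291 BTU/lb


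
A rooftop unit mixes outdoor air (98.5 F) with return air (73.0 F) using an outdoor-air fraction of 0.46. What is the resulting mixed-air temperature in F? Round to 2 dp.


T_mix = 0.46*98.5 + 0.54*73.0 = 84.73 F

84.73 F


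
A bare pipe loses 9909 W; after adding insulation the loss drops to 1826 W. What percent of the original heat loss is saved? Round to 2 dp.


Savings = ((9909-1826)/9909)*100 = 81.57 %

81.57 %


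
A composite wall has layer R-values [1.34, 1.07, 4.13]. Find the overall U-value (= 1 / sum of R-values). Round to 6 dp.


R_total = 1.34 + 1.07 + 4.13 = 6.54
U = 1/6.54 = 0.152905

0.152905


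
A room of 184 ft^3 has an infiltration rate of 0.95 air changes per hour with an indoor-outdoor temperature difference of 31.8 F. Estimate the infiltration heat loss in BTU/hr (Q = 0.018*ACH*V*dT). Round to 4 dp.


Q = 0.018 * 0.95 * 184 * 31.8 = 100.0555 BTU/hr

100.0555 BTU/hr


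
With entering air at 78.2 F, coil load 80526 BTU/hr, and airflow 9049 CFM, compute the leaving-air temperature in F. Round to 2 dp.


dT = 80526/(1.08*9049) = 8.2397
T_leave = 78.2 - 8.2397 = 69.96 F

69.96 F


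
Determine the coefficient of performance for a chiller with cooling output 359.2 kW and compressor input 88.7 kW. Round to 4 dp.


COP = 359.2 / 88.7 = 4.0496

4.0496


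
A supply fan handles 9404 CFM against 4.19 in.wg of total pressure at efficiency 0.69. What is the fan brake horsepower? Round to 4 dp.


BHP = 9404 * 4.19 / (6356 * 0.69) = 8.9845 hp

8.9845 hp


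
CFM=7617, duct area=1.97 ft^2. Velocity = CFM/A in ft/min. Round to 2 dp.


V = 7617 / 1.97 = 3866.50 ft/min

3866.50 ft/min


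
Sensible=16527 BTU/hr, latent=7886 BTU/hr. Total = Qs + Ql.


Qt = 16527 + 7886 = 24413 BTU/hr

24413 BTU/hr


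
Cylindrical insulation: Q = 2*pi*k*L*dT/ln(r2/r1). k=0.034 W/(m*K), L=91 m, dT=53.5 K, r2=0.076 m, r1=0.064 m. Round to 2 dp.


Q = 2*pi*0.034*91*53.5/ln(0.076/0.064) = 6052.07 W

6052.07 W


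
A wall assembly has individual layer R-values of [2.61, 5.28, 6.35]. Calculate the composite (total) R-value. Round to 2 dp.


R_total = 2.61 + 5.28 + 6.35 = 14.24

14.24


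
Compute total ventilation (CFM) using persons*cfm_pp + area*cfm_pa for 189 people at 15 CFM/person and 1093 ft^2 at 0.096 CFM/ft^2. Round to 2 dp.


Total = 189*15 + 1093*0.096 = 2939.93 CFM

2939.93 CFM


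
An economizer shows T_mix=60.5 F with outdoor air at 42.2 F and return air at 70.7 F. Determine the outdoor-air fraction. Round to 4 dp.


frac = (60.5 - 70.7) / (42.2 - 70.7) = 0.3579

0.3579


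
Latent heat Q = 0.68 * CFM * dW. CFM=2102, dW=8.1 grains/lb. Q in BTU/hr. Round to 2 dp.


Q = 0.68 * 2102 * 8.1 = 11577.82 BTU/hr

11577.82 BTU/hr


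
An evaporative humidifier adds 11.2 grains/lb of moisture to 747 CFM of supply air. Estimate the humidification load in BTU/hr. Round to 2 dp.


Q = 0.68 * 747 * 11.2 = 5689.15 BTU/hr

5689.15 BTU/hr


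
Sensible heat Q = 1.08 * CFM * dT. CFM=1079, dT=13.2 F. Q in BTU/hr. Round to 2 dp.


Q = 1.08 * 1079 * 13.2 = 15382.22 BTU/hr

15382.22 BTU/hr


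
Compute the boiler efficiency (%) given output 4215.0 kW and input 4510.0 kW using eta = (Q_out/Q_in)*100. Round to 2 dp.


eta = (4215.0/4510.0)*100 = 93.46 %

93.46 %


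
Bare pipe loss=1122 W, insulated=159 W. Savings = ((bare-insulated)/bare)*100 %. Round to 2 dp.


Savings = ((1122-159)/1122)*100 = 85.83 %

85.83 %


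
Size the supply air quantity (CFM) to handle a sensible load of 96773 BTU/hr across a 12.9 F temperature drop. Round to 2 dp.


CFM = 96773 / (1.08 * 12.9) = 6946.10

6946.10 CFM


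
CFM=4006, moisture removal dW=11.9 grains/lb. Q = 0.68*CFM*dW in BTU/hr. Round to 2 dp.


Q = 0.68 * 4006 * 11.9 = 32416.55 BTU/hr

32416.55 BTU/hr


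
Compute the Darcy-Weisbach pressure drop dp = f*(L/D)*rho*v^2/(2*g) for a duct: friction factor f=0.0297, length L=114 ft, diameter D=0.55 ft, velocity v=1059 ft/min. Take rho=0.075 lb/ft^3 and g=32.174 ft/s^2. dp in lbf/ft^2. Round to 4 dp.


v_fps = 1059/60 = 17.65 ft/s
dp = 0.0297*(114/0.55)*0.075*17.65^2/(2*32.174) = 2.2352 lbf/ft^2

2.2352 lbf/ft^2
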